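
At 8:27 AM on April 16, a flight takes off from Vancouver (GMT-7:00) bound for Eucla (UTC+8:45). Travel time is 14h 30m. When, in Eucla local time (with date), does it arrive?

2:42 PM on Apr 17

Convert departure to UTC: 8:27 AM + 7:00 = 3:27 PM UTC on Apr 16.
Add 14 hours and 30 minutes travel time → 5:57 AM UTC (Apr 17).
Eucla is UTC+8:45, so local arrival = 5:57 AM + 8:45 = 2:42 PM on Apr 17.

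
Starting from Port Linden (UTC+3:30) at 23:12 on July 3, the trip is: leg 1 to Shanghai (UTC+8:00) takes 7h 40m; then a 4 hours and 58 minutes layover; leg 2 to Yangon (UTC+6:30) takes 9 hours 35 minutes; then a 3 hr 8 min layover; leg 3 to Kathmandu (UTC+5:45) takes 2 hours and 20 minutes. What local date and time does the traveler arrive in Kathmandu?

Convert departure to UTC: 23:12 − 3:30 = 19:42 UTC on Jul 3.
Add 7 hours and 40 minutes leg 1 → 03:22 UTC (Jul 4).
Add 4 hours 58 minutes layover in Shanghai → 08:20 UTC.
Add 9 hours and 35 minutes leg 2 → 17:55 UTC.
Add 3 hours 8 minutes layover in Yangon → 21:03 UTC.
Add 2 hours 20 minutes leg 3 → 23:23 UTC.
Kathmandu is UTC+5:45, so local arrival = 23:23 + 5:45 = 05:08 on Jul 5.

05:08 on July 5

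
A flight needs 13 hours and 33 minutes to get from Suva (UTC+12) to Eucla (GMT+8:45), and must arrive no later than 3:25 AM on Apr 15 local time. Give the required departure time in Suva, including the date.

5:07 PM on April 14

Target arrival in UTC: 3:25 AM − 8:45 = 6:40 PM on Apr 14.
Subtract 13 hours and 33 minutes → departure 5:07 AM UTC on Apr 14.
Suva is UTC+12:00: 5:07 AM + 12:00 = 5:07 PM on Apr 14.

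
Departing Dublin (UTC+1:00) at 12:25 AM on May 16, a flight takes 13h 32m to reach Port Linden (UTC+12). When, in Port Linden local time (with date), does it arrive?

Convert departure to UTC: 12:25 AM − 1:00 = 11:25 PM UTC on May 15.
Add 13 hours and 32 minutes travel time → 12:57 PM UTC (May 16).
Port Linden is UTC+12:00, so local arrival = 12:57 PM + 12:00 = 12:57 AM on May 17.

12:57 AM on May 17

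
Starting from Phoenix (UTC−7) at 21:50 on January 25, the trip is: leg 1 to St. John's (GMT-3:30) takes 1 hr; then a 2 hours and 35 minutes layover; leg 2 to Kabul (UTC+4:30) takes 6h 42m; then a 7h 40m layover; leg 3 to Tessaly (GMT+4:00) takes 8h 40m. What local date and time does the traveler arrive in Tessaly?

Convert departure to UTC: 21:50 + 7:00 = 04:50 UTC on Jan 26.
Add 1 hour leg 1 → 05:50 UTC.
Add 2 hours 35 minutes layover in St. John's → 08:25 UTC.
Add 6 hours 42 minutes leg 2 → 15:07 UTC.
Add 7 hours 40 minutes layover in Kabul → 22:47 UTC.
Add 8 hours 40 minutes leg 3 → 07:27 UTC (Jan 27).
Tessaly is UTC+4:00, so local arrival = 07:27 + 4:00 = 11:27 on Jan 27.

11:27 on January 27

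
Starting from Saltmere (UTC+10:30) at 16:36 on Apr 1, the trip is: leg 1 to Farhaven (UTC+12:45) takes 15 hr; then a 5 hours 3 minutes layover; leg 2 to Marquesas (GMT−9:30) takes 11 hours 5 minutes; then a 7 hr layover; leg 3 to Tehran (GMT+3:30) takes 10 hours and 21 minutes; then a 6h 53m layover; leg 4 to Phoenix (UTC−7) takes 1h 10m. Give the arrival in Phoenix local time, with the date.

07:38 on April 3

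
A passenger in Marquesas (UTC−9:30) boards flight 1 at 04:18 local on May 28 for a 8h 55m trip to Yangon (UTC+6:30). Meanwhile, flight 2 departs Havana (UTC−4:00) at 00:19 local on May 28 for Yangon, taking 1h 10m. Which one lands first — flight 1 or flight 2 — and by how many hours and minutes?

the second, by 17 hours 14 minutes

Flight 1 in UTC: 04:18 + 9:30 = 13:48 on May 28.
+8 hours and 55 minutes → arrive 22:43 UTC on May 28.
Flight 2 in UTC: 00:19 + 4:00 = 04:19 on May 28.
+1 hour and 10 minutes → arrive 05:29 UTC on May 28.
Flight 2 lands earlier by 17 hours 14 minutes.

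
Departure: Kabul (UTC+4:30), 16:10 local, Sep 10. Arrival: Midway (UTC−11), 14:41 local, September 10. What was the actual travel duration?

Departure in UTC: 16:10 − 4:30 = 11:40 on Sep 10.
Arrival in UTC: 14:41 + 11:00 = 01:41 on Sep 11.
Elapsed = 01:41 − 11:40 (+1 day) = 14 hours 1 minute.

14 hours 1 minute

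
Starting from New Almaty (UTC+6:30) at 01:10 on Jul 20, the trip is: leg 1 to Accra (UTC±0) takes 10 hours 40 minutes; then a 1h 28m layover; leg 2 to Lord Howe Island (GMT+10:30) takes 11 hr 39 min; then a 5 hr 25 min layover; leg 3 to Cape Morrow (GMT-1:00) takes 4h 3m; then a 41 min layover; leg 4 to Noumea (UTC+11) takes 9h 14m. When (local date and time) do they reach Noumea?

00:50 on July 22

Convert departure to UTC: 01:10 − 6:30 = 18:40 UTC on Jul 19.
Add 10 hours 40 minutes leg 1 → 05:20 UTC (Jul 20).
Add 1 hour 28 minutes layover in Accra → 06:48 UTC.
Add 11 hours 39 minutes leg 2 → 18:27 UTC.
Add 5 hours and 25 minutes layover in Lord Howe Island → 23:52 UTC.
Add 4 hours 3 minutes leg 3 → 03:55 UTC (Jul 21).
Add 41 minutes layover in Cape Morrow → 04:36 UTC.
Add 9 hours 14 minutes leg 4 → 13:50 UTC.
Noumea is UTC+11:00, so local arrival = 13:50 + 11:00 = 00:50 on Jul 22.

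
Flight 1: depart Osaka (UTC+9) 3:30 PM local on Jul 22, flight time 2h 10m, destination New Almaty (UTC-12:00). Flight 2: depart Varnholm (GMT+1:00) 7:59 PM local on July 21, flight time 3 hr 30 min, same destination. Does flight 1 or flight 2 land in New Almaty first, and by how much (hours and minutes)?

Flight 1 in UTC: 3:30 PM − 9:00 = 6:30 AM on Jul 22.
+2 hours and 10 minutes → arrive 8:40 AM UTC on Jul 22.
Flight 2 in UTC: 7:59 PM − 1:00 = 6:59 PM on Jul 21.
+3 hours 30 minutes → arrive 10:29 PM UTC on Jul 21.
Flight 2 lands earlier by 10 hours 11 minutes.

the second, by 10 hours 11 minutes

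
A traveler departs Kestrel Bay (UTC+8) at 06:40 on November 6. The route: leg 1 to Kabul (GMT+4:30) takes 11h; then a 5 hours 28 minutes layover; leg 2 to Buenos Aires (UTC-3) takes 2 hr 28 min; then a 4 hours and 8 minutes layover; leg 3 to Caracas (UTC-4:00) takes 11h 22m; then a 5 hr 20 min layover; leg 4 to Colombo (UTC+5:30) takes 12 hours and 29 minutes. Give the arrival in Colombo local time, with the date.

08:25 on November 8

Convert departure to UTC: 06:40 − 8:00 = 22:40 UTC on Nov 5.
Add 11 hours leg 1 → 09:40 UTC (Nov 6).
Add 5 hours and 28 minutes layover in Kabul → 15:08 UTC.
Add 2 hours and 28 minutes leg 2 → 17:36 UTC.
Add 4 hours and 8 minutes layover in Buenos Aires → 21:44 UTC.
Add 11 hours and 22 minutes leg 3 → 09:06 UTC (Nov 7).
Add 5 hours and 20 minutes layover in Caracas → 14:26 UTC.
Add 12 hours 29 minutes leg 4 → 02:55 UTC (Nov 8).
Colombo is UTC+5:30, so local arrival = 02:55 + 5:30 = 08:25 on Nov 8.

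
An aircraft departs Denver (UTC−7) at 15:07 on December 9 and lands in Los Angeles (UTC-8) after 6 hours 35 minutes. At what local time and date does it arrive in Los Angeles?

Los Angeles is 1:00 behind Denver.
After 6 hours and 35 minutes it is 21:42 in Denver.
Shift by the zone difference: 21:42 − 1:00 = 20:42 on Dec 9 in Los Angeles.

20:42 on December 9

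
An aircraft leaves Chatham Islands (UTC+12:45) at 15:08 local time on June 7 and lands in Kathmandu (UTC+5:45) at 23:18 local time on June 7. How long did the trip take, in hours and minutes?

15 hours 10 minutes

Kathmandu is 7:00 behind Chatham Islands.
Clock-face elapsed time (ignoring zones) is 8 hours 10 minutes.
Actual elapsed = 8 hours 10 minutes + 7:00 = 15 hours 10 minutes.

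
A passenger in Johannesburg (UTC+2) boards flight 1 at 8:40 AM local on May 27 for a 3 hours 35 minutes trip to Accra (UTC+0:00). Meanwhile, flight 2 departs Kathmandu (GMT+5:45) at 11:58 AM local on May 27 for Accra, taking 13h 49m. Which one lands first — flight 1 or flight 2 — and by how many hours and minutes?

Flight 1 in UTC: 8:40 AM − 2:00 = 6:40 AM on May 27.
+3 hours and 35 minutes → arrive 10:15 AM UTC on May 27.
Flight 2 in UTC: 11:58 AM − 5:45 = 6:13 AM on May 27.
+13 hours and 49 minutes → arrive 8:02 PM UTC on May 27.
Flight 1 lands earlier by 9 hours 47 minutes.

the first, by 9 hours 47 minutes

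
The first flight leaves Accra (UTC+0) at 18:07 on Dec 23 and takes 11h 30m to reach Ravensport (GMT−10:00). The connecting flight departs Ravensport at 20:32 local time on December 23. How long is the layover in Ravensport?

Accra is at UTC+0, so departure is already 18:07 UTC on Dec 23.
Add 11 hours and 30 minutes flight time → 05:37 UTC (Dec 24).
Ravensport is UTC−10:00, so local arrival = 05:37 − 10:00 = 19:37 on Dec 23.
Layover = 20:32 − 19:37 = 55 minutes.

55 minutes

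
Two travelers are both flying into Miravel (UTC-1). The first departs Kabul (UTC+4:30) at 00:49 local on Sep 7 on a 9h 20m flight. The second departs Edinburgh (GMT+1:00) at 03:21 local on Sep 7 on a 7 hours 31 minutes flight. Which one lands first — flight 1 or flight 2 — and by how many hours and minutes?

the first, by 4 hours 13 minutes

Flight 1 in UTC: 00:49 − 4:30 = 20:19 on Sep 6.
+9 hours and 20 minutes → arrive 05:39 UTC on Sep 7.
Flight 2 in UTC: 03:21 − 1:00 = 02:21 on Sep 7.
+7 hours 31 minutes → arrive 09:52 UTC on Sep 7.
Flight 1 lands earlier by 4 hours 13 minutes.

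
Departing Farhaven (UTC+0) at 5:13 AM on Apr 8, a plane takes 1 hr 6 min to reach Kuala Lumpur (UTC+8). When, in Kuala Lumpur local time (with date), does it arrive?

2:19 PM on Apr 8

Farhaven is at UTC+0, so departure is already 5:13 AM UTC on Apr 8.
Add 1 hour and 6 minutes travel time → 6:19 AM UTC.
Kuala Lumpur is UTC+8:00, so local arrival = 6:19 AM + 8:00 = 2:19 PM on Apr 8.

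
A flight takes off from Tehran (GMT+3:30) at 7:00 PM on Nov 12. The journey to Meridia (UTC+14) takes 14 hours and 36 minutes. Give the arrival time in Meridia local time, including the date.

Convert departure to UTC: 7:00 PM − 3:30 = 3:30 PM UTC on Nov 12.
Add 14 hours 36 minutes travel time → 6:06 AM UTC (Nov 13).
Meridia is UTC+14:00, so local arrival = 6:06 AM + 14:00 = 8:06 PM on Nov 13.

8:06 PM on Nov 13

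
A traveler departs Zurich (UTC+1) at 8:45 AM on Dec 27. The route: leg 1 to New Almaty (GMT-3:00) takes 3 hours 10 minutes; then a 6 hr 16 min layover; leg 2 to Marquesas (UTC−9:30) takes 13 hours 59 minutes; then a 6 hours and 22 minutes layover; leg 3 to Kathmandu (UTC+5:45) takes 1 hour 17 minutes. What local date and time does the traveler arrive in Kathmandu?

8:34 PM on December 28

Convert departure to UTC: 8:45 AM − 1:00 = 7:45 AM UTC on Dec 27.
Add 3 hours 10 minutes leg 1 → 10:55 AM UTC.
Add 6 hours and 16 minutes layover in New Almaty → 5:11 PM UTC.
Add 13 hours 59 minutes leg 2 → 7:10 AM UTC (Dec 28).
Add 6 hours and 22 minutes layover in Marquesas → 1:32 PM UTC.
Add 1 hour 17 minutes leg 3 → 2:49 PM UTC.
Kathmandu is UTC+5:45, so local arrival = 2:49 PM + 5:45 = 8:34 PM on Dec 28.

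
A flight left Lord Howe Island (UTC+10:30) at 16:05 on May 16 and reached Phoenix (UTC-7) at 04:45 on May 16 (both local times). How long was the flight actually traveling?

Departure in UTC: 16:05 − 10:30 = 05:35 on May 16.
Arrival in UTC: 04:45 + 7:00 = 11:45 on May 16.
Elapsed = 11:45 − 05:35 = 6 hours 10 minutes.

6 hours 10 minutes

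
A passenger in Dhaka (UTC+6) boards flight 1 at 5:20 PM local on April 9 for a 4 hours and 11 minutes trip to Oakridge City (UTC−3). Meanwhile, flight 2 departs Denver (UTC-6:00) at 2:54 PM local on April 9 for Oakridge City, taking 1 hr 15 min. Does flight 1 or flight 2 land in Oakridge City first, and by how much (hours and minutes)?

Flight 1 in UTC: 5:20 PM − 6:00 = 11:20 AM on Apr 9.
+4 hours and 11 minutes → arrive 3:31 PM UTC on Apr 9.
Flight 2 in UTC: 2:54 PM + 6:00 = 8:54 PM on Apr 9.
+1 hour 15 minutes → arrive 10:09 PM UTC on Apr 9.
Flight 1 lands earlier by 6 hours 38 minutes.

the first, by 6 hours 38 minutes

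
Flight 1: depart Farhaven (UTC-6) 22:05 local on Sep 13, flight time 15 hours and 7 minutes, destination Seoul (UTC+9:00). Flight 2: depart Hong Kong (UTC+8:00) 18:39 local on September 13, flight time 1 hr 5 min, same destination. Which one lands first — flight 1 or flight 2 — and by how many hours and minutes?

Flight 1 in UTC: 22:05 + 6:00 = 04:05 on Sep 14.
+15 hours and 7 minutes → arrive 19:12 UTC on Sep 14.
Flight 2 in UTC: 18:39 − 8:00 = 10:39 on Sep 13.
+1 hour and 5 minutes → arrive 11:44 UTC on Sep 13.
Flight 2 lands earlier by 31 hours 28 minutes.

the second, by 31 hours 28 minutes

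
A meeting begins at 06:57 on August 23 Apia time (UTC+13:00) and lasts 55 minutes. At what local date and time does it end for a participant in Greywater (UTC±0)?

Greywater is 13:00 behind Apia.
After 55 minutes it is 07:52 in Apia.
Shift by the zone difference: 07:52 − 13:00 = 18:52 on Aug 22 in Greywater.

18:52 on August 22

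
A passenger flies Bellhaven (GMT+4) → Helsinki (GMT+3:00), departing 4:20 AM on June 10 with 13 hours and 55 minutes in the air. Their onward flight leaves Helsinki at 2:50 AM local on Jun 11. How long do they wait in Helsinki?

9 hours 35 minutes

Convert departure to UTC: 4:20 AM − 4:00 = 12:20 AM UTC on Jun 10.
Add 13 hours and 55 minutes flight time → 2:15 PM UTC.
Helsinki is UTC+3:00, so local arrival = 2:15 PM + 3:00 = 5:15 PM on Jun 10.
Layover = 2:50 AM − 5:15 PM (+1 day) = 9 hours 35 minutes.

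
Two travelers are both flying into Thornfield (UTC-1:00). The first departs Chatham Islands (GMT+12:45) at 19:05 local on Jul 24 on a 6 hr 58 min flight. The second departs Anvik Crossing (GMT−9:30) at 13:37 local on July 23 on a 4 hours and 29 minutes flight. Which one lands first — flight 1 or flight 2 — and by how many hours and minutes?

Flight 1 in UTC: 19:05 − 12:45 = 06:20 on Jul 24.
+6 hours 58 minutes → arrive 13:18 UTC on Jul 24.
Flight 2 in UTC: 13:37 + 9:30 = 23:07 on Jul 23.
+4 hours 29 minutes → arrive 03:36 UTC on Jul 24.
Flight 2 lands earlier by 9 hours 42 minutes.

the second, by 9 hours 42 minutes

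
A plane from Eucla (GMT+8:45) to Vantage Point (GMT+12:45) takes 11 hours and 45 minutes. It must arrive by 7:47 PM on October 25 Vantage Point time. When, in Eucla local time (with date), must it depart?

Target arrival in UTC: 7:47 PM − 12:45 = 7:02 AM on Oct 25.
Subtract 11 hours and 45 minutes → departure 7:17 PM UTC on Oct 24.
Eucla is UTC+8:45: 7:17 PM + 8:45 = 4:02 AM on Oct 25.

4:02 AM on Oct 25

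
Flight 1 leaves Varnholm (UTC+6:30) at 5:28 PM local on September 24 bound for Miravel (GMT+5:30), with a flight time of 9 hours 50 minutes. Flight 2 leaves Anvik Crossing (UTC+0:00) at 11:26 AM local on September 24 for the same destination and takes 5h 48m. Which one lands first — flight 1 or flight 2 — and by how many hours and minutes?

Flight 1 in UTC: 5:28 PM − 6:30 = 10:58 AM on Sep 24.
+9 hours 50 minutes → arrive 8:48 PM UTC on Sep 24.
Flight 2 departs at 11:26 AM UTC (Sep 24).
+5 hours 48 minutes → arrive 5:14 PM UTC on Sep 24.
Flight 2 lands earlier by 3 hours 34 minutes.

the second, by 3 hours 34 minutes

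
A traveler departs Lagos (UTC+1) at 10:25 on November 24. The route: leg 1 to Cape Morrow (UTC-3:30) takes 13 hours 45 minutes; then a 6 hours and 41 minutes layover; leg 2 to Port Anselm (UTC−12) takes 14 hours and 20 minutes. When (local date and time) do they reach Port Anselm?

Convert departure to UTC: 10:25 − 1:00 = 09:25 UTC on Nov 24.
Add 13 hours and 45 minutes leg 1 → 23:10 UTC.
Add 6 hours 41 minutes layover in Cape Morrow → 05:51 UTC (Nov 25).
Add 14 hours 20 minutes leg 2 → 20:11 UTC.
Port Anselm is UTC−12:00, so local arrival = 20:11 − 12:00 = 08:11 on Nov 25.

08:11 on November 25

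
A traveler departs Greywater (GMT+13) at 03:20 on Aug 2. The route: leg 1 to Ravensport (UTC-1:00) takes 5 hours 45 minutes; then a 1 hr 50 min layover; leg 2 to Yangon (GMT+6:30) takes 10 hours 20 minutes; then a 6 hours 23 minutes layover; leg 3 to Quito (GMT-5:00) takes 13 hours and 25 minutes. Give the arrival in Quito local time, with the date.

23:03 on August 2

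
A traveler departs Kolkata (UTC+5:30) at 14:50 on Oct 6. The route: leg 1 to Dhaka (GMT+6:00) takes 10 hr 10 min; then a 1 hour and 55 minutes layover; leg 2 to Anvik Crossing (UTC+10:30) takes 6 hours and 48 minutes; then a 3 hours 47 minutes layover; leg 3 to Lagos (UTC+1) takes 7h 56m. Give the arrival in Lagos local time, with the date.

16:56 on October 7

Convert departure to UTC: 14:50 − 5:30 = 09:20 UTC on Oct 6.
Add 10 hours and 10 minutes leg 1 → 19:30 UTC.
Add 1 hour and 55 minutes layover in Dhaka → 21:25 UTC.
Add 6 hours and 48 minutes leg 2 → 04:13 UTC (Oct 7).
Add 3 hours 47 minutes layover in Anvik Crossing → 08:00 UTC.
Add 7 hours and 56 minutes leg 3 → 15:56 UTC.
Lagos is UTC+1:00, so local arrival = 15:56 + 1:00 = 16:56 on Oct 7.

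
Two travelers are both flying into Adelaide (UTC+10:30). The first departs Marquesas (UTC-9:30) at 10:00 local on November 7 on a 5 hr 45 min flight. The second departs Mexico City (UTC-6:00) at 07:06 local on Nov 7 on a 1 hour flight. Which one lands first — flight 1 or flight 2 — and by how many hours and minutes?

Flight 1 in UTC: 10:00 + 9:30 = 19:30 on Nov 7.
+5 hours 45 minutes → arrive 01:15 UTC on Nov 8.
Flight 2 in UTC: 07:06 + 6:00 = 13:06 on Nov 7.
+1 hour → arrive 14:06 UTC on Nov 7.
Flight 2 lands earlier by 11 hours 9 minutes.

the second, by 11 hours 9 minutes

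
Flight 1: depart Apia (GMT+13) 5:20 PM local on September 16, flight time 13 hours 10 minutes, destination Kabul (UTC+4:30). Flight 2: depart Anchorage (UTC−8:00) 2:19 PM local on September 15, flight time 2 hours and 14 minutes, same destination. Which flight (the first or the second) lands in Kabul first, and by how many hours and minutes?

Flight 1 in UTC: 5:20 PM − 13:00 = 4:20 AM on Sep 16.
+13 hours and 10 minutes → arrive 5:30 PM UTC on Sep 16.
Flight 2 in UTC: 2:19 PM + 8:00 = 10:19 PM on Sep 15.
+2 hours and 14 minutes → arrive 12:33 AM UTC on Sep 16.
Flight 2 lands earlier by 16 hours 57 minutes.

the second, by 16 hours 57 minutes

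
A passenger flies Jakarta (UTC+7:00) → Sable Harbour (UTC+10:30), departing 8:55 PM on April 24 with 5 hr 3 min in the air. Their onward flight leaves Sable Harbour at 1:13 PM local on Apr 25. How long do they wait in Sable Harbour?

Convert departure to UTC: 8:55 PM − 7:00 = 1:55 PM UTC on Apr 24.
Add 5 hours 3 minutes flight time → 6:58 PM UTC.
Sable Harbour is UTC+10:30, so local arrival = 6:58 PM + 10:30 = 5:28 AM on Apr 25.
Layover = 1:13 PM − 5:28 AM = 7 hours 45 minutes.

7 hours 45 minutes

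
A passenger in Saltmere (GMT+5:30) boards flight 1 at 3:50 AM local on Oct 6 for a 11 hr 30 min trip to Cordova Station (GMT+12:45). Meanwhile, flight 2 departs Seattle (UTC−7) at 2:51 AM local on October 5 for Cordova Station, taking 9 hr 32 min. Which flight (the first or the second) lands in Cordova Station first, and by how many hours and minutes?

Flight 1 in UTC: 3:50 AM − 5:30 = 10:20 PM on Oct 5.
+11 hours and 30 minutes → arrive 9:50 AM UTC on Oct 6.
Flight 2 in UTC: 2:51 AM + 7:00 = 9:51 AM on Oct 5.
+9 hours and 32 minutes → arrive 7:23 PM UTC on Oct 5.
Flight 2 lands earlier by 14 hours 27 minutes.

the second, by 14 hours 27 minutes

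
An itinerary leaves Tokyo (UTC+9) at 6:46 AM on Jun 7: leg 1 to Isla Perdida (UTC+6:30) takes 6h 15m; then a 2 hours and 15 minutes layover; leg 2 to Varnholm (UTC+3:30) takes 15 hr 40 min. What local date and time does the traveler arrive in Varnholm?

Convert departure to UTC: 6:46 AM − 9:00 = 9:46 PM UTC on Jun 6.
Add 6 hours 15 minutes leg 1 → 4:01 AM UTC (Jun 7).
Add 2 hours and 15 minutes layover in Isla Perdida → 6:16 AM UTC.
Add 15 hours and 40 minutes leg 2 → 9:56 PM UTC.
Varnholm is UTC+3:30, so local arrival = 9:56 PM + 3:30 = 1:26 AM on Jun 8.

1:26 AM on Jun 8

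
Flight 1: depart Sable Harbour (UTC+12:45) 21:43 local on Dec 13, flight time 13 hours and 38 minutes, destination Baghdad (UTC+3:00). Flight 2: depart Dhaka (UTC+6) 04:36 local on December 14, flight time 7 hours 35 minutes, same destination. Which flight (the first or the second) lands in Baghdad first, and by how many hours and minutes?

Flight 1 in UTC: 21:43 − 12:45 = 08:58 on Dec 13.
+13 hours 38 minutes → arrive 22:36 UTC on Dec 13.
Flight 2 in UTC: 04:36 − 6:00 = 22:36 on Dec 13.
+7 hours and 35 minutes → arrive 06:11 UTC on Dec 14.
Flight 1 lands earlier by 7 hours 35 minutes.

the first, by 7 hours 35 minutes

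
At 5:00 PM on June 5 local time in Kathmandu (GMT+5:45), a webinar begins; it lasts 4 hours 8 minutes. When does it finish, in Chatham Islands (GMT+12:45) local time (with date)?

Convert start to UTC: 5:00 PM − 5:45 = 11:15 AM UTC on Jun 5.
Add 4 hours and 8 minutes duration → 3:23 PM UTC.
Chatham Islands is UTC+12:45, so local end time = 3:23 PM + 12:45 = 4:08 AM on Jun 6.

4:08 AM on June 6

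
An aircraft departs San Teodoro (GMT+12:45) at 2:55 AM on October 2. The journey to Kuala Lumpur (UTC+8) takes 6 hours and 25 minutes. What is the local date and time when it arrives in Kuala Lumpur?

4:35 AM on October 2

Convert departure to UTC: 2:55 AM − 12:45 = 2:10 PM UTC on Oct 1.
Add 6 hours 25 minutes travel time → 8:35 PM UTC.
Kuala Lumpur is UTC+8:00, so local arrival = 8:35 PM + 8:00 = 4:35 AM on Oct 2.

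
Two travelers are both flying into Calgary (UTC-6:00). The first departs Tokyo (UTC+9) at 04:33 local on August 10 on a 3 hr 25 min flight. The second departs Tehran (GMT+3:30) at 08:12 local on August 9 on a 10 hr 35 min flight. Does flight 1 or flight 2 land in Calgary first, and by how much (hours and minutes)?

Flight 1 in UTC: 04:33 − 9:00 = 19:33 on Aug 9.
+3 hours and 25 minutes → arrive 22:58 UTC on Aug 9.
Flight 2 in UTC: 08:12 − 3:30 = 04:42 on Aug 9.
+10 hours and 35 minutes → arrive 15:17 UTC on Aug 9.
Flight 2 lands earlier by 7 hours 41 minutes.

the second, by 7 hours 41 minutes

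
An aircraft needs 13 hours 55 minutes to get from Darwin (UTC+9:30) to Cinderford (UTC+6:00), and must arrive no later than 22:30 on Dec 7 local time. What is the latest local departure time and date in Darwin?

12:05 on December 7

Target arrival in UTC: 22:30 − 6:00 = 16:30 on Dec 7.
Subtract 13 hours 55 minutes → departure 02:35 UTC on Dec 7.
Darwin is UTC+9:30: 02:35 + 9:30 = 12:05 on Dec 7.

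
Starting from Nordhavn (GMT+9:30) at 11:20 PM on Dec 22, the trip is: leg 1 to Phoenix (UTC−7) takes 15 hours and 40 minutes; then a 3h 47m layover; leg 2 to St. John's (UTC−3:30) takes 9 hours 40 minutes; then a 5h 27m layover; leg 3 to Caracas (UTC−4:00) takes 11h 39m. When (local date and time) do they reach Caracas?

8:03 AM on December 24

Convert departure to UTC: 11:20 PM − 9:30 = 1:50 PM UTC on Dec 22.
Add 15 hours 40 minutes leg 1 → 5:30 AM UTC (Dec 23).
Add 3 hours 47 minutes layover in Phoenix → 9:17 AM UTC.
Add 9 hours and 40 minutes leg 2 → 6:57 PM UTC.
Add 5 hours 27 minutes layover in St. John's → 12:24 AM UTC (Dec 24).
Add 11 hours 39 minutes leg 3 → 12:03 PM UTC.
Caracas is UTC−4:00, so local arrival = 12:03 PM − 4:00 = 8:03 AM on Dec 24.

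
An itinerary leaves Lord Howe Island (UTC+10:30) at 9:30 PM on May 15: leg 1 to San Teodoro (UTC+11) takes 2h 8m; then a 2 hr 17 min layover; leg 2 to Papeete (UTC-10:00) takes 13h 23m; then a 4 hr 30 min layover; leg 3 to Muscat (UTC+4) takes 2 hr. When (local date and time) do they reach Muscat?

3:18 PM on May 16

Convert departure to UTC: 9:30 PM − 10:30 = 11:00 AM UTC on May 15.
Add 2 hours and 8 minutes leg 1 → 1:08 PM UTC.
Add 2 hours and 17 minutes layover in San Teodoro → 3:25 PM UTC.
Add 13 hours 23 minutes leg 2 → 4:48 AM UTC (May 16).
Add 4 hours and 30 minutes layover in Papeete → 9:18 AM UTC.
Add 2 hours leg 3 → 11:18 AM UTC.
Muscat is UTC+4:00, so local arrival = 11:18 AM + 4:00 = 3:18 PM on May 16.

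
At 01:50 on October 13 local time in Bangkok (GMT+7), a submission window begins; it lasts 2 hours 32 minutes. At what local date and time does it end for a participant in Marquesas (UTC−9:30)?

Convert start to UTC: 01:50 − 7:00 = 18:50 UTC on Oct 12.
Add 2 hours and 32 minutes duration → 21:22 UTC.
Marquesas is UTC−9:30, so local end time = 21:22 − 9:30 = 11:52 on Oct 12.

11:52 on October 12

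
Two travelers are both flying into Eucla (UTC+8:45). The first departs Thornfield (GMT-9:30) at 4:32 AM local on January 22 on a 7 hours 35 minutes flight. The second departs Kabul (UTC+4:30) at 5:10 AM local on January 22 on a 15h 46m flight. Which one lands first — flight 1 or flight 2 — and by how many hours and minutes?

the second, by 5 hours 11 minutes

Flight 1 in UTC: 4:32 AM + 9:30 = 2:02 PM on Jan 22.
+7 hours 35 minutes → arrive 9:37 PM UTC on Jan 22.
Flight 2 in UTC: 5:10 AM − 4:30 = 12:40 AM on Jan 22.
+15 hours and 46 minutes → arrive 4:26 PM UTC on Jan 22.
Flight 2 lands earlier by 5 hours 11 minutes.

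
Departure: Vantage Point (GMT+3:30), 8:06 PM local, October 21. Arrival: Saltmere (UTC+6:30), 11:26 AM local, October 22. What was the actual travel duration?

Saltmere is 3:00 ahead of Vantage Point.
Clock-face elapsed time (ignoring zones) is 15 hours 20 minutes.
Actual elapsed = 15 hours 20 minutes − 3:00 = 12 hours 20 minutes.

12 hours 20 minutes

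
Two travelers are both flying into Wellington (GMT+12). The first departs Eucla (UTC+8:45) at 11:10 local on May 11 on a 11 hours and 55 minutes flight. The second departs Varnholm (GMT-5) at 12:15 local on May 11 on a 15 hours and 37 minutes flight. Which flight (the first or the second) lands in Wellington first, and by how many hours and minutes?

the first, by 18 hours 32 minutes

Flight 1 in UTC: 11:10 − 8:45 = 02:25 on May 11.
+11 hours and 55 minutes → arrive 14:20 UTC on May 11.
Flight 2 in UTC: 12:15 + 5:00 = 17:15 on May 11.
+15 hours 37 minutes → arrive 08:52 UTC on May 12.
Flight 1 lands earlier by 18 hours 32 minutes.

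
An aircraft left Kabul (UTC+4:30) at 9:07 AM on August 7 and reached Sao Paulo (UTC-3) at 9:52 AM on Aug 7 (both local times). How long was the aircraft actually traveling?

Departure in UTC: 9:07 AM − 4:30 = 4:37 AM on Aug 7.
Arrival in UTC: 9:52 AM + 3:00 = 12:52 PM on Aug 7.
Elapsed = 12:52 PM − 4:37 AM = 8 hours 15 minutes.

8 hours 15 minutes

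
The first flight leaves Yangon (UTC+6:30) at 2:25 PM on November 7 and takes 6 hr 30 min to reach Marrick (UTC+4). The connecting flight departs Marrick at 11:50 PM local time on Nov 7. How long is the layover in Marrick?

Convert departure to UTC: 2:25 PM − 6:30 = 7:55 AM UTC on Nov 7.
Add 6 hours and 30 minutes flight time → 2:25 PM UTC.
Marrick is UTC+4:00, so local arrival = 2:25 PM + 4:00 = 6:25 PM on Nov 7.
Layover = 11:50 PM − 6:25 PM = 5 hours 25 minutes.

5 hours 25 minutes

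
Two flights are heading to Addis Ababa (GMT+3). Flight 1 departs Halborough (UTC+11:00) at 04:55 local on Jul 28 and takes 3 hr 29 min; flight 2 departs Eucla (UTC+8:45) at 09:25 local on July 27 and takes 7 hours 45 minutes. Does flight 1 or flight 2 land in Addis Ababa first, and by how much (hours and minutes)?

Flight 1 in UTC: 04:55 − 11:00 = 17:55 on Jul 27.
+3 hours 29 minutes → arrive 21:24 UTC on Jul 27.
Flight 2 in UTC: 09:25 − 8:45 = 00:40 on Jul 27.
+7 hours 45 minutes → arrive 08:25 UTC on Jul 27.
Flight 2 lands earlier by 12 hours 59 minutes.

the second, by 12 hours 59 minutes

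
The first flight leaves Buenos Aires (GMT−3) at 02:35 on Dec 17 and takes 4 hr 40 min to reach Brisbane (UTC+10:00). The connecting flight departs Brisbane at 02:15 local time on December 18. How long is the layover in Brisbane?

Convert departure to UTC: 02:35 + 3:00 = 05:35 UTC on Dec 17.
Add 4 hours and 40 minutes flight time → 10:15 UTC.
Brisbane is UTC+10:00, so local arrival = 10:15 + 10:00 = 20:15 on Dec 17.
Layover = 02:15 − 20:15 (+1 day) = 6 hours.

6 hours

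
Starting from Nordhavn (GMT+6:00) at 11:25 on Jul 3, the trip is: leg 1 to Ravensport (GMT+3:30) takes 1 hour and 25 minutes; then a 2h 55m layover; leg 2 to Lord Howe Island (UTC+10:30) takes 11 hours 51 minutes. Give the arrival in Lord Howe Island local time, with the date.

08:06 on July 4

Convert departure to UTC: 11:25 − 6:00 = 05:25 UTC on Jul 3.
Add 1 hour and 25 minutes leg 1 → 06:50 UTC.
Add 2 hours 55 minutes layover in Ravensport → 09:45 UTC.
Add 11 hours and 51 minutes leg 2 → 21:36 UTC.
Lord Howe Island is UTC+10:30, so local arrival = 21:36 + 10:30 = 08:06 on Jul 4.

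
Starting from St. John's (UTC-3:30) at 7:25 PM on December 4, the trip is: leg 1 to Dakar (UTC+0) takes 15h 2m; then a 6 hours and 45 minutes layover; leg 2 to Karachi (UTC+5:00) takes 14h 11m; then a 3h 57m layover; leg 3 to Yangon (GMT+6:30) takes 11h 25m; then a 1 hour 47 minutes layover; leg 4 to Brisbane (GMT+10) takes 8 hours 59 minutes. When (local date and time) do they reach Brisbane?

11:01 PM on Dec 7

Convert departure to UTC: 7:25 PM + 3:30 = 10:55 PM UTC on Dec 4.
Add 15 hours and 2 minutes leg 1 → 1:57 PM UTC (Dec 5).
Add 6 hours 45 minutes layover in Dakar → 8:42 PM UTC.
Add 14 hours and 11 minutes leg 2 → 10:53 AM UTC (Dec 6).
Add 3 hours 57 minutes layover in Karachi → 2:50 PM UTC.
Add 11 hours 25 minutes leg 3 → 2:15 AM UTC (Dec 7).
Add 1 hour 47 minutes layover in Yangon → 4:02 AM UTC.
Add 8 hours 59 minutes leg 4 → 1:01 PM UTC.
Brisbane is UTC+10:00, so local arrival = 1:01 PM + 10:00 = 11:01 PM on Dec 7.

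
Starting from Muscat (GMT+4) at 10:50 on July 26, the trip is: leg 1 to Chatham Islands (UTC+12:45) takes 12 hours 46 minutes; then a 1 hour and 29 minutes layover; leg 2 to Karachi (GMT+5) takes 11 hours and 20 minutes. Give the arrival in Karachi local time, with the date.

13:25 on July 27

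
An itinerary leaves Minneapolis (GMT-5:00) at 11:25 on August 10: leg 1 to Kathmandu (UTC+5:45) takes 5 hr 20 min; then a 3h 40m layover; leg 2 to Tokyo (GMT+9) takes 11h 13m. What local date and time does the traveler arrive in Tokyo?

21:38 on Aug 11

Convert departure to UTC: 11:25 + 5:00 = 16:25 UTC on Aug 10.
Add 5 hours and 20 minutes leg 1 → 21:45 UTC.
Add 3 hours and 40 minutes layover in Kathmandu → 01:25 UTC (Aug 11).
Add 11 hours 13 minutes leg 2 → 12:38 UTC.
Tokyo is UTC+9:00, so local arrival = 12:38 + 9:00 = 21:38 on Aug 11.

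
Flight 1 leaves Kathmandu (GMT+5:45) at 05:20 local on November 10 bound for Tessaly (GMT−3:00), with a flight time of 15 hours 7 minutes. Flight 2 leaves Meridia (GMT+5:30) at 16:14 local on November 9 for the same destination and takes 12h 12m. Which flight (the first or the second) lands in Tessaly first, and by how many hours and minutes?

Flight 1 in UTC: 05:20 − 5:45 = 23:35 on Nov 9.
+15 hours and 7 minutes → arrive 14:42 UTC on Nov 10.
Flight 2 in UTC: 16:14 − 5:30 = 10:44 on Nov 9.
+12 hours 12 minutes → arrive 22:56 UTC on Nov 9.
Flight 2 lands earlier by 15 hours 46 minutes.

the second, by 15 hours 46 minutes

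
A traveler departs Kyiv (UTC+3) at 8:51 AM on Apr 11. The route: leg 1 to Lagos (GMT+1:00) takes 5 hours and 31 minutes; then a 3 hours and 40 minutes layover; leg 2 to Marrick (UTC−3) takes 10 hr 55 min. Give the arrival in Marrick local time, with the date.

10:57 PM on Apr 11

Convert departure to UTC: 8:51 AM − 3:00 = 5:51 AM UTC on Apr 11.
Add 5 hours and 31 minutes leg 1 → 11:22 AM UTC.
Add 3 hours 40 minutes layover in Lagos → 3:02 PM UTC.
Add 10 hours 55 minutes leg 2 → 1:57 AM UTC (Apr 12).
Marrick is UTC−3:00, so local arrival = 1:57 AM − 3:00 = 10:57 PM on Apr 11.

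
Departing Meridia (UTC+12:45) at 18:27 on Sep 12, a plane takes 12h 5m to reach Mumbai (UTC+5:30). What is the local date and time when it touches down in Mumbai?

23:17 on Sep 12

Convert departure to UTC: 18:27 − 12:45 = 05:42 UTC on Sep 12.
Add 12 hours 5 minutes travel time → 17:47 UTC.
Mumbai is UTC+5:30, so local arrival = 17:47 + 5:30 = 23:17 on Sep 12.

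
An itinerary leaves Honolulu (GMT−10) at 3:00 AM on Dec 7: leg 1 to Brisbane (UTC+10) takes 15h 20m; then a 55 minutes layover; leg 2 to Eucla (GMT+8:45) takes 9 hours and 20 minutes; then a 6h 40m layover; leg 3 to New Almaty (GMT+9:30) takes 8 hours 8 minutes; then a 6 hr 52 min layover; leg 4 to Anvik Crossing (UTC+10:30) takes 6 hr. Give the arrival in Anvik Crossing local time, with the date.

Convert departure to UTC: 3:00 AM + 10:00 = 1:00 PM UTC on Dec 7.
Add 15 hours and 20 minutes leg 1 → 4:20 AM UTC (Dec 8).
Add 55 minutes layover in Brisbane → 5:15 AM UTC.
Add 9 hours and 20 minutes leg 2 → 2:35 PM UTC.
Add 6 hours 40 minutes layover in Eucla → 9:15 PM UTC.
Add 8 hours 8 minutes leg 3 → 5:23 AM UTC (Dec 9).
Add 6 hours 52 minutes layover in New Almaty → 12:15 PM UTC.
Add 6 hours leg 4 → 6:15 PM UTC.
Anvik Crossing is UTC+10:30, so local arrival = 6:15 PM + 10:30 = 4:45 AM on Dec 10.

4:45 AM on December 10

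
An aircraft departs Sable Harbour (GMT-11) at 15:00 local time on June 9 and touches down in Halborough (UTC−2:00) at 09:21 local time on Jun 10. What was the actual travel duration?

9 hours 21 minutes

Departure in UTC: 15:00 + 11:00 = 02:00 on Jun 10.
Arrival in UTC: 09:21 + 2:00 = 11:21 on Jun 10.
Elapsed = 11:21 − 02:00 = 9 hours 21 minutes.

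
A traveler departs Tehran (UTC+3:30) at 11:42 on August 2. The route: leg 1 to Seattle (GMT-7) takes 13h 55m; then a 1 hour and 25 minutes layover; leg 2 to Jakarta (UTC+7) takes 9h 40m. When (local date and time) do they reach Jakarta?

16:12 on August 3

Convert departure to UTC: 11:42 − 3:30 = 08:12 UTC on Aug 2.
Add 13 hours and 55 minutes leg 1 → 22:07 UTC.
Add 1 hour 25 minutes layover in Seattle → 23:32 UTC.
Add 9 hours 40 minutes leg 2 → 09:12 UTC (Aug 3).
Jakarta is UTC+7:00, so local arrival = 09:12 + 7:00 = 16:12 on Aug 3.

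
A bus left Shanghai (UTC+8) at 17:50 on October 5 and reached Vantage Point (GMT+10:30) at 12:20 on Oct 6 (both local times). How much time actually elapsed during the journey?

16 hours

Vantage Point is 2:30 ahead of Shanghai.
Clock-face elapsed time (ignoring zones) is 18 hours 30 minutes.
Actual elapsed = 18 hours 30 minutes − 2:30 = 16 hours.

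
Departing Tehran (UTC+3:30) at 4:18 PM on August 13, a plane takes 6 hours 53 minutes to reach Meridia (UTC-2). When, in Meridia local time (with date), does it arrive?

5:41 PM on August 13

Convert departure to UTC: 4:18 PM − 3:30 = 12:48 PM UTC on Aug 13.
Add 6 hours 53 minutes travel time → 7:41 PM UTC.
Meridia is UTC−2:00, so local arrival = 7:41 PM − 2:00 = 5:41 PM on Aug 13.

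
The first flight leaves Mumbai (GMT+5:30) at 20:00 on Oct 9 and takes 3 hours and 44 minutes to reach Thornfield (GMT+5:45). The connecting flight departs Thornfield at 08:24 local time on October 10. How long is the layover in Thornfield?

8 hours 25 minutes

Convert departure to UTC: 20:00 − 5:30 = 14:30 UTC on Oct 9.
Add 3 hours 44 minutes flight time → 18:14 UTC.
Thornfield is UTC+5:45, so local arrival = 18:14 + 5:45 = 23:59 on Oct 9.
Layover = 08:24 − 23:59 (+1 day) = 8 hours 25 minutes.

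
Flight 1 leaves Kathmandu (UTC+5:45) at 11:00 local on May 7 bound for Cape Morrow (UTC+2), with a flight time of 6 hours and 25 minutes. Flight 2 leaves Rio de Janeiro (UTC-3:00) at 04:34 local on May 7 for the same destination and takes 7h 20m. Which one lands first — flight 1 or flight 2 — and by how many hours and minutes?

the first, by 3 hours 14 minutes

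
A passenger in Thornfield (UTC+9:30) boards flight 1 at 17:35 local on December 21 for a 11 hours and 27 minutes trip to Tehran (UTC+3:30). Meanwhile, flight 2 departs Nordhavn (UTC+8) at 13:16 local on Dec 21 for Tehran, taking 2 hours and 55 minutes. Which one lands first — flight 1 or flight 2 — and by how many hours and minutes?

Flight 1 in UTC: 17:35 − 9:30 = 08:05 on Dec 21.
+11 hours and 27 minutes → arrive 19:32 UTC on Dec 21.
Flight 2 in UTC: 13:16 − 8:00 = 05:16 on Dec 21.
+2 hours 55 minutes → arrive 08:11 UTC on Dec 21.
Flight 2 lands earlier by 11 hours 21 minutes.

the second, by 11 hours 21 minutes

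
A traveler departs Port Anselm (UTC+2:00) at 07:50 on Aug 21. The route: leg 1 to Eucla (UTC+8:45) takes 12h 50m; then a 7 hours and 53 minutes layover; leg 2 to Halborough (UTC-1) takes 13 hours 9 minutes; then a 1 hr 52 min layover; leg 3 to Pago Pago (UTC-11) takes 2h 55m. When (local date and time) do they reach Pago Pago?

Convert departure to UTC: 07:50 − 2:00 = 05:50 UTC on Aug 21.
Add 12 hours 50 minutes leg 1 → 18:40 UTC.
Add 7 hours 53 minutes layover in Eucla → 02:33 UTC (Aug 22).
Add 13 hours 9 minutes leg 2 → 15:42 UTC.
Add 1 hour and 52 minutes layover in Halborough → 17:34 UTC.
Add 2 hours and 55 minutes leg 3 → 20:29 UTC.
Pago Pago is UTC−11:00, so local arrival = 20:29 − 11:00 = 09:29 on Aug 22.

09:29 on August 22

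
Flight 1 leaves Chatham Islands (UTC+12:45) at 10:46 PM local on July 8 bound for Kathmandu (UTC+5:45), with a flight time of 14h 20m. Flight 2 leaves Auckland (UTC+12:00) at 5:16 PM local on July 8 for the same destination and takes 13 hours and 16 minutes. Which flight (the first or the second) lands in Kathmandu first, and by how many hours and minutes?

the second, by 5 hours 49 minutes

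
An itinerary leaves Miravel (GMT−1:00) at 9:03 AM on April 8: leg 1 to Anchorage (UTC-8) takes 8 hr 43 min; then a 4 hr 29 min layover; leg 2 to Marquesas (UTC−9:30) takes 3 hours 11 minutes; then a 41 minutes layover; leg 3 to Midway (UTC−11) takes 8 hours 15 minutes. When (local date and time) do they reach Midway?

12:22 AM on Apr 9

Convert departure to UTC: 9:03 AM + 1:00 = 10:03 AM UTC on Apr 8.
Add 8 hours and 43 minutes leg 1 → 6:46 PM UTC.
Add 4 hours and 29 minutes layover in Anchorage → 11:15 PM UTC.
Add 3 hours and 11 minutes leg 2 → 2:26 AM UTC (Apr 9).
Add 41 minutes layover in Marquesas → 3:07 AM UTC.
Add 8 hours and 15 minutes leg 3 → 11:22 AM UTC.
Midway is UTC−11:00, so local arrival = 11:22 AM − 11:00 = 12:22 AM on Apr 9.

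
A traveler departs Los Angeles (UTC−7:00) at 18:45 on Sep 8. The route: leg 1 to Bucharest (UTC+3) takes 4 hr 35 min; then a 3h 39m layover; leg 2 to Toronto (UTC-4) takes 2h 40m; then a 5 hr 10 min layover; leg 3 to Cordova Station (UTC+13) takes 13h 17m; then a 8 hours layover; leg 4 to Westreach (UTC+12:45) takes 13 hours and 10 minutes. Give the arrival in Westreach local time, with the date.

Convert departure to UTC: 18:45 + 7:00 = 01:45 UTC on Sep 9.
Add 4 hours 35 minutes leg 1 → 06:20 UTC.
Add 3 hours and 39 minutes layover in Bucharest → 09:59 UTC.
Add 2 hours and 40 minutes leg 2 → 12:39 UTC.
Add 5 hours 10 minutes layover in Toronto → 17:49 UTC.
Add 13 hours 17 minutes leg 3 → 07:06 UTC (Sep 10).
Add 8 hours layover in Cordova Station → 15:06 UTC.
Add 13 hours and 10 minutes leg 4 → 04:16 UTC (Sep 11).
Westreach is UTC+12:45, so local arrival = 04:16 + 12:45 = 17:01 on Sep 11.

17:01 on Sep 11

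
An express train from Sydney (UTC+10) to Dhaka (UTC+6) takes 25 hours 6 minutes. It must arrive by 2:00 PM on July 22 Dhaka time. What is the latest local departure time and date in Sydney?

4:54 PM on Jul 21

Target arrival in UTC: 2:00 PM − 6:00 = 8:00 AM on Jul 22.
Subtract 25 hours and 6 minutes → departure 6:54 AM UTC on Jul 21.
Sydney is UTC+10:00: 6:54 AM + 10:00 = 4:54 PM on Jul 21.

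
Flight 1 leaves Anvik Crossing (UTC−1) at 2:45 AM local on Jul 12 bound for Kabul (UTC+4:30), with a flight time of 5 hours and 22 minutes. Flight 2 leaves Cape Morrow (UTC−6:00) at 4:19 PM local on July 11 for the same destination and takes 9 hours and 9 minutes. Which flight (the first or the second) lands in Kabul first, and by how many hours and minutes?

the second, by 1 hour 39 minutes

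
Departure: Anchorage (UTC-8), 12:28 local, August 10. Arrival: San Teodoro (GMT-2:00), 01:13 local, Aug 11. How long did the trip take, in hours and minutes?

6 hours 45 minutes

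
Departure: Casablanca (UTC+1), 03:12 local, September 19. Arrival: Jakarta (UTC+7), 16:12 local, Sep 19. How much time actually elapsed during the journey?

Departure in UTC: 03:12 − 1:00 = 02:12 on Sep 19.
Arrival in UTC: 16:12 − 7:00 = 09:12 on Sep 19.
Elapsed = 09:12 − 02:12 = 7 hours.

7 hours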